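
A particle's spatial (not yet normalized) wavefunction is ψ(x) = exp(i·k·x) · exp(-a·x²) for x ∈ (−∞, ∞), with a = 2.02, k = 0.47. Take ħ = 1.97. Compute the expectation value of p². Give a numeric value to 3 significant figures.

8.70

p² ψ = −ħ² d²ψ/dx²; ⟨p²⟩ = −ħ² ∫ ψ*·ψ'' dx / ∫|ψ|² dx.
Gaussian moments: ∫x^(2j)·e^(−2ax²) dx = (2j−1)!!/(4a)^j · √(π/(2a)), odd powers integrate to 0; here √(π/(2a)) = 0.88183. Derivatives: ψ′ = (ik − 2ax)·ψ, ψ″ = ((ik − 2ax)² − 2a)·ψ; the odd-in-x pieces drop out.
State is unnormalized: ∫|ψ|² dx = 0.88183, and ∫ψ*·(−ħ² ψ'') dx = 7.6690, so ⟨p²⟩ = 7.6690 / 0.88183.
⟨p²⟩ = 8.6967.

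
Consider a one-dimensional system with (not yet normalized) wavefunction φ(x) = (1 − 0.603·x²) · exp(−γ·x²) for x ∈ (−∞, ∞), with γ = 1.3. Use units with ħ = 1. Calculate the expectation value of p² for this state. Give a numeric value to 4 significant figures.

p² φ = −ħ² d²φ/dx²; ⟨p²⟩ = −ħ² ∫ φ*·φ'' dx / ∫|φ|² dx.
Expand each integrand as polynomial × e^(−2γx²) and use ∫x^(2j)·e^(−2γx²) dx = (2j−1)!!/(4γ)^j · √(π/(2γ)), odd powers → 0; here √(π/(2γ)) = 1.0992. Differentiate with the product rule, d/dx e^(−γx²) = −2γx·e^(−γx²).
State is unnormalized: ∫|φ|² dx = 0.88864, and ∫φ*·(−ħ² φ'') dx = 1.8949, so ⟨p²⟩ = 1.8949 / 0.88864.
⟨p²⟩ = 2.1324.

2.132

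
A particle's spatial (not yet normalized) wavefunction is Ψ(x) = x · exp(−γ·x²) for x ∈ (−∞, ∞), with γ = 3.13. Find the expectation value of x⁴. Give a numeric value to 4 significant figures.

0.09569

⟨x⁴⟩ = ∫ x⁴·|Ψ|² dx / ∫|Ψ|² dx (integrals over the domain).
Expand each integrand as polynomial × e^(−2γx²) and use ∫x^(2j)·e^(−2γx²) dx = (2j−1)!!/(4γ)^j · √(π/(2γ)), odd powers → 0; here √(π/(2γ)) = 0.70842.
State is unnormalized: ∫|Ψ|² dx = 0.056583, and ∫Ψ*·x⁴·Ψ dx = 0.0054146, so ⟨x⁴⟩ = 0.0054146 / 0.056583.
⟨x⁴⟩ = 0.095694.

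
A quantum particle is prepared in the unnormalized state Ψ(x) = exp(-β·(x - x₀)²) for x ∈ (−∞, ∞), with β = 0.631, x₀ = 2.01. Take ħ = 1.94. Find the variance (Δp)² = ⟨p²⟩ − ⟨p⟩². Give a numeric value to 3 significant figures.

2.37

Compute ⟨p⟩ and ⟨p²⟩ separately; (Δp)² = ⟨p²⟩ − ⟨p⟩².
Gaussian moments (u = x − x₀): ∫u^(2j)·e^(−2βu²) du = (2j−1)!!/(4β)^j · √(π/(2β)), odd powers integrate to 0; here √(π/(2β)) = 1.5778. Derivatives: d/dx e^(−βu²) = −2βu·e^(−βu²), d²/dx² e^(−βu²) = (4β²u² − 2β)·e^(−βu²).
Normalization: ∫|Ψ|² dx = 1.5778.
⟨p⟩ = 0.0000 and ⟨p²⟩ = 2.3748.
(Δp)² = 2.3748 − (0.0000)² = 2.3748.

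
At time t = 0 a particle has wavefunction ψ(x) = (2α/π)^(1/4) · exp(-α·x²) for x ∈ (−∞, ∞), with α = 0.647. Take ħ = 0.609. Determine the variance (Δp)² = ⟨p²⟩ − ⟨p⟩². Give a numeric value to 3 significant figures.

Compute ⟨p⟩ and ⟨p²⟩ separately; (Δp)² = ⟨p²⟩ − ⟨p⟩².
Gaussian moments: ∫x^(2j)·e^(−2αx²) dx = (2j−1)!!/(4α)^j · √(π/(2α)), odd powers integrate to 0; here √(π/(2α)) = 1.5581. Derivatives: d/dx e^(−αx²) = −2αx·e^(−αx²), d²/dx² e^(−αx²) = (4α²x² − 2α)·e^(−αx²).
⟨p⟩ = 0.0000 and ⟨p²⟩ = 0.23996.
(Δp)² = 0.23996 − (0.0000)² = 0.23996.

0.240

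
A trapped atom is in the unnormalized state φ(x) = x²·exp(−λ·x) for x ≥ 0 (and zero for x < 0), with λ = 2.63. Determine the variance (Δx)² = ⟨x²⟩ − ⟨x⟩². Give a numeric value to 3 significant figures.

Compute ⟨x⟩ and ⟨x²⟩ separately, then (Δx)² = ⟨x²⟩ − ⟨x⟩².
Every integrand reduces to terms xʲ·e^(−2λx) on [0, ∞); use ∫₀^∞ xʲ·e^(−2λx) dx = j!/(2λ)^(j+1).
Normalization: ∫|φ|² dx = 0.0059605.
⟨x⟩ = 0.95057 and ⟨x²⟩ = 1.0843.
(Δx)² = 1.0843 − (0.95057)² = 0.18072.

0.181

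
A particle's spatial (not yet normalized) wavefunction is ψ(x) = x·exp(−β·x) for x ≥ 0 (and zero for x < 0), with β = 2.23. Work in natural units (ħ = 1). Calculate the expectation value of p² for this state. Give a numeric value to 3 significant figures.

p² ψ = −ħ² d²ψ/dx²; ⟨p²⟩ = −ħ² ∫ ψ*·ψ'' dx / ∫|ψ|² dx.
Differentiate x·exp(−β·x) with the product rule; every integrand then reduces to terms xʲ·e^(−2βx) on [0, ∞), with ∫₀^∞ xʲ·e^(−2βx) dx = j!/(2β)^(j+1).
State is unnormalized: ∫|ψ|² dx = 0.022544, and ∫ψ*·(−ħ² ψ'') dx = 0.11211, so ⟨p²⟩ = 0.11211 / 0.022544.
⟨p²⟩ = 4.9729.

4.97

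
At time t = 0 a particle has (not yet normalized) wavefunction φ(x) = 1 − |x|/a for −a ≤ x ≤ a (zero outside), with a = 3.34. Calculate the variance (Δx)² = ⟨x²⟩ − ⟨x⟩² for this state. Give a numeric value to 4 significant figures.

Compute ⟨x⟩ and ⟨x²⟩ separately, then (Δx)² = ⟨x²⟩ − ⟨x⟩².
φ is even, so ∫ over [−a, a] = 2∫₀ᵃ with φ = 1 − x/a there: ∫₀ᵃ (1 − x/a)² dx = a/3, ∫₀ᵃ x²(1 − x/a)² dx = a³/30, ∫₀ᵃ x⁴(1 − x/a)² dx = a⁵/105.
Normalization: ∫|φ|² dx = 2.2267.
⟨x⟩ = 0.0000 and ⟨x²⟩ = 1.1156.
(Δx)² = 1.1156 − (0.0000)² = 1.1156.

1.116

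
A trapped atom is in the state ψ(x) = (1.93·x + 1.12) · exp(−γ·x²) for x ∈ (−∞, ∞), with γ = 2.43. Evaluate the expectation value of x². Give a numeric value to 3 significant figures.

⟨x²⟩ = ∫ x²·|ψ|² dx / ∫|ψ|² dx (integrals over the domain).
Expand each integrand as polynomial × e^(−2γx²) and use ∫x^(2j)·e^(−2γx²) dx = (2j−1)!!/(4γ)^j · √(π/(2γ)), odd powers → 0; here √(π/(2γ)) = 0.80400.
State is unnormalized: ∫|ψ|² dx = 1.3166, and ∫ψ*·x²·ψ dx = 0.19885, so ⟨x²⟩ = 0.19885 / 1.3166.
⟨x²⟩ = 0.15103.

0.151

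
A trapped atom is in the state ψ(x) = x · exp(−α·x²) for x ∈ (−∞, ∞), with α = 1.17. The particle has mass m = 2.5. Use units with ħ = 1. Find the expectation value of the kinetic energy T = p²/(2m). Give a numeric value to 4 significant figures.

0.7020

T = −(ħ²/2m) d²/dx², so ⟨T⟩ = −(ħ²/2m) ∫ ψ*·ψ'' dx / ∫|ψ|² dx; with m = 2.5.
Expand each integrand as polynomial × e^(−2αx²) and use ∫x^(2j)·e^(−2αx²) dx = (2j−1)!!/(4α)^j · √(π/(2α)), odd powers → 0; here √(π/(2α)) = 1.1587. Differentiate with the product rule, d/dx e^(−αx²) = −2αx·e^(−αx²).
State is unnormalized: ∫|ψ|² dx = 0.24758, and ∫ψ*·(−ħ²/2m · ψ'') dx = 0.17380, so ⟨T⟩ = 0.17380 / 0.24758.
⟨T⟩ = 0.70200.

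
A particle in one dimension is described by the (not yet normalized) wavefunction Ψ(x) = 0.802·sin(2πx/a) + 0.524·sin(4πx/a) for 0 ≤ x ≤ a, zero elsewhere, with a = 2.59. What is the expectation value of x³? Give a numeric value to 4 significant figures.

5.162

⟨x³⟩ = ∫ x³·|Ψ|² dx / ∫|Ψ|² dx (integrals over the domain).
On 0 ≤ x ≤ a (j ≠ l): ∫sin²(jπx/a) dx = a/2, ∫sin(jπx/a)·sin(lπx/a) dx = 0; diagonal moments ∫x·sin²(jπx/a) dx = a²/4, ∫x²·sin²(jπx/a) dx = a³·(1/6 − 1/(4j²π²)); cross terms ∫x·sin(jπx/a)·sin(lπx/a) dx = 0 for j + l even and −4jla²/(π²(j² − l²)²) for j + l odd, ∫x²·sin(jπx/a)·sin(lπx/a) dx = (−1)^(j+l)·4jla³/(π²(j² − l²)²); higher powers the same way via product-to-sum and parts.
State is unnormalized: ∫|Ψ|² dx = 1.1885, and ∫Ψ*·x³·Ψ dx = 6.1354, so ⟨x³⟩ = 6.1354 / 1.1885.
⟨x³⟩ = 5.1622.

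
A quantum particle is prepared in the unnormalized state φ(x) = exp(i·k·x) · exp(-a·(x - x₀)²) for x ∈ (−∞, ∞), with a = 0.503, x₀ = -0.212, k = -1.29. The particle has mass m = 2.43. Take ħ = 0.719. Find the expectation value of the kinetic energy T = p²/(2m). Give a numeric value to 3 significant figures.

0.231

T = −(ħ²/2m) d²/dx², so ⟨T⟩ = −(ħ²/2m) ∫ φ*·φ'' dx / ∫|φ|² dx; with m = 2.43.
Gaussian moments (u = x − x₀): ∫u^(2j)·e^(−2au²) du = (2j−1)!!/(4a)^j · √(π/(2a)), odd powers integrate to 0; here √(π/(2a)) = 1.7672. Derivatives: φ′ = (ik − 2au)·φ, φ″ = ((ik − 2au)² − 2a)·φ; the odd-in-u pieces drop out.
State is unnormalized: ∫|φ|² dx = 1.7672, and ∫φ*·(−ħ²/2m · φ'') dx = 0.40736, so ⟨T⟩ = 0.40736 / 1.7672.
⟨T⟩ = 0.23052.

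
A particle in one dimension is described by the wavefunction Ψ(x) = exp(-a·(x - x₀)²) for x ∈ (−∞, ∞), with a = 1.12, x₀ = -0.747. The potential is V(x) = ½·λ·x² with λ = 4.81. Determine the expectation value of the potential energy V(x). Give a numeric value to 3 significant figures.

⟨V⟩ = ∫ V(x)·|Ψ|² dx / ∫|Ψ|² dx.
Gaussian moments (u = x − x₀): ∫u^(2j)·e^(−2au²) du = (2j−1)!!/(4a)^j · √(π/(2a)), odd powers integrate to 0; here √(π/(2a)) = 1.1843.
State is unnormalized: ∫|Ψ|² dx = 1.1843, and ∫Ψ*·V(x)·Ψ dx = 2.2251, so ⟨V⟩ = 2.2251 / 1.1843.
⟨V⟩ = 1.8788.

1.88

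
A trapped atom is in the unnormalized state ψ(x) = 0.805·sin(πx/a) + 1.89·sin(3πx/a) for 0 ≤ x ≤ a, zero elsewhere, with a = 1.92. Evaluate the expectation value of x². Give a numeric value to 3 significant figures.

⟨x²⟩ = ∫ x²·|ψ|² dx / ∫|ψ|² dx (integrals over the domain).
On 0 ≤ x ≤ a (j ≠ l): ∫sin²(jπx/a) dx = a/2, ∫sin(jπx/a)·sin(lπx/a) dx = 0; diagonal moments ∫x·sin²(jπx/a) dx = a²/4, ∫x²·sin²(jπx/a) dx = a³·(1/6 − 1/(4j²π²)); cross terms ∫x·sin(jπx/a)·sin(lπx/a) dx = 0 for j + l even and −4jla²/(π²(j² − l²)²) for j + l odd, ∫x²·sin(jπx/a)·sin(lπx/a) dx = (−1)^(j+l)·4jla³/(π²(j² − l²)²); higher powers the same way via product-to-sum and parts.
State is unnormalized: ∫|ψ|² dx = 4.0513, and ∫ψ*·x²·ψ dx = 5.2001, so ⟨x²⟩ = 5.2001 / 4.0513.
⟨x²⟩ = 1.2836.

1.28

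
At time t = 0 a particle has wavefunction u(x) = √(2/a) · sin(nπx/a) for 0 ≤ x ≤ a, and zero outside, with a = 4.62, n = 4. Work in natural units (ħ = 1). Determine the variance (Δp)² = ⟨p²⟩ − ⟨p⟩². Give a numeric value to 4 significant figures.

7.398

Compute ⟨p⟩ and ⟨p²⟩ separately; (Δp)² = ⟨p²⟩ − ⟨p⟩².
d/dx sin(nπx/a) = (nπ/a)·cos(nπx/a) and d²/dx² sin(nπx/a) = −(nπ/a)²·sin(nπx/a); on 0 ≤ x ≤ a, ∫sin²(nπx/a) dx = a/2 and ∫sin(nπx/a)·cos(nπx/a) dx = 0.
⟨p⟩ = 0.0000 and ⟨p²⟩ = 7.3984.
(Δp)² = 7.3984 − (0.0000)² = 7.3984.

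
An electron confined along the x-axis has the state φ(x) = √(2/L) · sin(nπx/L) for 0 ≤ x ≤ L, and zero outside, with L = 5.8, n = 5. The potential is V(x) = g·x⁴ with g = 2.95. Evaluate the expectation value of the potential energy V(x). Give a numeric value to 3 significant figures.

654.

⟨V⟩ = ∫ V(x)·|φ|² dx.
With sin²θ = (1 − cos2θ)/2 on 0 ≤ x ≤ L: ∫sin²(nπx/L) dx = L/2, ∫x·sin²(nπx/L) dx = L²/4, ∫x²·sin²(nπx/L) dx = L³·(1/6 − 1/(4n²π²)); higher powers xᵏ the same way, integrating xᵏ·cos(2nπx/L) by parts.
⟨V⟩ = 654.23.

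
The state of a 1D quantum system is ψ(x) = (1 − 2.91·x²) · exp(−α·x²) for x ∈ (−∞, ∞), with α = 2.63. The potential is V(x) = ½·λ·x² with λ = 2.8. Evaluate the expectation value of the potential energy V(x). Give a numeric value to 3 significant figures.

⟨V⟩ = ∫ V(x)·|ψ|² dx / ∫|ψ|² dx.
Expand each integrand as polynomial × e^(−2αx²) and use ∫x^(2j)·e^(−2αx²) dx = (2j−1)!!/(4α)^j · √(π/(2α)), odd powers → 0; here √(π/(2α)) = 0.77283.
State is unnormalized: ∫|ψ|² dx = 0.52268, and ∫ψ*·V(x)·ψ dx = 0.050195, so ⟨V⟩ = 0.050195 / 0.52268.
⟨V⟩ = 0.096034.

0.0960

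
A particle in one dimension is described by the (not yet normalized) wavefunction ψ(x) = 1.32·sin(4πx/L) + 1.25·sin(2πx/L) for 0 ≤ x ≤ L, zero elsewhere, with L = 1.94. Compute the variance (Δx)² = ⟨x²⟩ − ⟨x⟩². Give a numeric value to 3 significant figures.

Compute ⟨x⟩ and ⟨x²⟩ separately, then (Δx)² = ⟨x²⟩ − ⟨x⟩².
On 0 ≤ x ≤ L (j ≠ l): ∫sin²(jπx/L) dx = L/2, ∫sin(jπx/L)·sin(lπx/L) dx = 0; diagonal moments ∫x·sin²(jπx/L) dx = L²/4, ∫x²·sin²(jπx/L) dx = L³·(1/6 − 1/(4j²π²)); cross terms ∫x·sin(jπx/L)·sin(lπx/L) dx = 0 for j + l even and −4jlL²/(π²(j² − l²)²) for j + l odd, ∫x²·sin(jπx/L)·sin(lπx/L) dx = (−1)^(j+l)·4jlL³/(π²(j² − l²)²); higher powers the same way via product-to-sum and parts.
Normalization: ∫|ψ|² dx = 3.2058.
⟨x⟩ = 0.97000 and ⟨x²⟩ = 1.3949.
(Δx)² = 1.3949 − (0.97000)² = 0.45404.

0.454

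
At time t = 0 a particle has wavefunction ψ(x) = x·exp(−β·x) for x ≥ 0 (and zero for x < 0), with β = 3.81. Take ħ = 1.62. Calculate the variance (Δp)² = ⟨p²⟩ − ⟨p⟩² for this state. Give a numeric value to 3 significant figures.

Compute ⟨p⟩ and ⟨p²⟩ separately; (Δp)² = ⟨p²⟩ − ⟨p⟩².
Differentiate x·exp(−β·x) with the product rule; every integrand then reduces to terms xʲ·e^(−2βx) on [0, ∞), with ∫₀^∞ xʲ·e^(−2βx) dx = j!/(2β)^(j+1).
Normalization: ∫|ψ|² dx = 0.0045203.
⟨p⟩ = 0.0000 and ⟨p²⟩ = 38.096.
(Δp)² = 38.096 − (0.0000)² = 38.096.

38.1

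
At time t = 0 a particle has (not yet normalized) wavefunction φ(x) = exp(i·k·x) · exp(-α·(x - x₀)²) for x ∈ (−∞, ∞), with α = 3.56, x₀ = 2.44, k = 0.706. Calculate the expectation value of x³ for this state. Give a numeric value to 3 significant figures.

15.0

⟨x³⟩ = ∫ x³·|φ|² dx / ∫|φ|² dx (integrals over the domain).
Gaussian moments (u = x − x₀): ∫u^(2j)·e^(−2αu²) du = (2j−1)!!/(4α)^j · √(π/(2α)), odd powers integrate to 0; here √(π/(2α)) = 0.66426.
State is unnormalized: ∫|φ|² dx = 0.66426, and ∫φ*·x³·φ dx = 9.9909, so ⟨x³⟩ = 9.9909 / 0.66426.
⟨x³⟩ = 15.041.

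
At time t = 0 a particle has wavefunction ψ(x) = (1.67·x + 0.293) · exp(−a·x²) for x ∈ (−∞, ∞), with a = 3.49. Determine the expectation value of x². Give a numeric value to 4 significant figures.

⟨x²⟩ = ∫ x²·|ψ|² dx / ∫|ψ|² dx (integrals over the domain).
Expand each integrand as polynomial × e^(−2ax²) and use ∫x^(2j)·e^(−2ax²) dx = (2j−1)!!/(4a)^j · √(π/(2a)), odd powers → 0; here √(π/(2a)) = 0.67088.
State is unnormalized: ∫|ψ|² dx = 0.19162, and ∫ψ*·x²·ψ dx = 0.032928, so ⟨x²⟩ = 0.032928 / 0.19162.
⟨x²⟩ = 0.17184.

0.1718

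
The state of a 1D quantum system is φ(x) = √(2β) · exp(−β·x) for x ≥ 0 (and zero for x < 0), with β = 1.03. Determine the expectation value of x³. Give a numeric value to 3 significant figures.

0.686

⟨x³⟩ = ∫ x³·|φ|² dx (integrals over the domain).
Every integrand reduces to terms xʲ·e^(−2βx) on [0, ∞); use ∫₀^∞ xʲ·e^(−2βx) dx = j!/(2β)^(j+1).
⟨x³⟩ = 0.68636.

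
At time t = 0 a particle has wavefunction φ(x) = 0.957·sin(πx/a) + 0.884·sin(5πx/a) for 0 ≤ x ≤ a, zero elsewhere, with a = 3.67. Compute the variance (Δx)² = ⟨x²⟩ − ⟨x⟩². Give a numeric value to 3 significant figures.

0.836

Compute ⟨x⟩ and ⟨x²⟩ separately, then (Δx)² = ⟨x²⟩ − ⟨x⟩².
On 0 ≤ x ≤ a (j ≠ l): ∫sin²(jπx/a) dx = a/2, ∫sin(jπx/a)·sin(lπx/a) dx = 0; diagonal moments ∫x·sin²(jπx/a) dx = a²/4, ∫x²·sin²(jπx/a) dx = a³·(1/6 − 1/(4j²π²)); cross terms ∫x·sin(jπx/a)·sin(lπx/a) dx = 0 for j + l even and −4jla²/(π²(j² − l²)²) for j + l odd, ∫x²·sin(jπx/a)·sin(lπx/a) dx = (−1)^(j+l)·4jla³/(π²(j² − l²)²); higher powers the same way via product-to-sum and parts.
Normalization: ∫|φ|² dx = 3.1146.
⟨x⟩ = 1.8350 and ⟨x²⟩ = 4.2034.
(Δx)² = 4.2034 − (1.8350)² = 0.83613.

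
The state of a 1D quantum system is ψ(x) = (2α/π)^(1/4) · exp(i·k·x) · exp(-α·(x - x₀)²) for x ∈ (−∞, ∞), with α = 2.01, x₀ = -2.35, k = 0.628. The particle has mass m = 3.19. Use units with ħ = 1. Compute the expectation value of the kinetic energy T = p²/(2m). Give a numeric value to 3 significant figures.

0.377

T = −(ħ²/2m) d²/dx², so ⟨T⟩ = −(ħ²/2m) ∫ ψ*·ψ'' dx; with m = 3.19.
Gaussian moments (u = x − x₀): ∫u^(2j)·e^(−2αu²) du = (2j−1)!!/(4α)^j · √(π/(2α)), odd powers integrate to 0; here √(π/(2α)) = 0.88402. Derivatives: ψ′ = (ik − 2αu)·ψ, ψ″ = ((ik − 2αu)² − 2α)·ψ; the odd-in-u pieces drop out.
⟨T⟩ = 0.37686.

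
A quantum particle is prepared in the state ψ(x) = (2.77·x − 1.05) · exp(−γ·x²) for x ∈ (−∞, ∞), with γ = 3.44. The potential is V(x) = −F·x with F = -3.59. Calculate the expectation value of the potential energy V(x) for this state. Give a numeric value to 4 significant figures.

⟨V⟩ = ∫ V(x)·|ψ|² dx / ∫|ψ|² dx.
Expand each integrand as polynomial × e^(−2γx²) and use ∫x^(2j)·e^(−2γx²) dx = (2j−1)!!/(4γ)^j · √(π/(2γ)), odd powers → 0; here √(π/(2γ)) = 0.67574.
State is unnormalized: ∫|ψ|² dx = 1.1218, and ∫ψ*·V(x)·ψ dx = -1.0255, so ⟨V⟩ = -1.0255 / 1.1218.
⟨V⟩ = -0.91419.

-0.9142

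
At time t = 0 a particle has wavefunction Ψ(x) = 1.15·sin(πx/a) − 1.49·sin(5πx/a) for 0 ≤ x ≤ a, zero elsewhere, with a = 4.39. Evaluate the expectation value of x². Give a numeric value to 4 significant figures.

⟨x²⟩ = ∫ x²·|Ψ|² dx / ∫|Ψ|² dx (integrals over the domain).
On 0 ≤ x ≤ a (j ≠ l): ∫sin²(jπx/a) dx = a/2, ∫sin(jπx/a)·sin(lπx/a) dx = 0; diagonal moments ∫x·sin²(jπx/a) dx = a²/4, ∫x²·sin²(jπx/a) dx = a³·(1/6 − 1/(4j²π²)); cross terms ∫x·sin(jπx/a)·sin(lπx/a) dx = 0 for j + l even and −4jla²/(π²(j² − l²)²) for j + l odd, ∫x²·sin(jπx/a)·sin(lπx/a) dx = (−1)^(j+l)·4jla³/(π²(j² − l²)²); higher powers the same way via product-to-sum and parts.
State is unnormalized: ∫|Ψ|² dx = 7.7760, and ∫Ψ*·x²·Ψ dx = 45.909, so ⟨x²⟩ = 45.909 / 7.7760.
⟨x²⟩ = 5.9039.

5.904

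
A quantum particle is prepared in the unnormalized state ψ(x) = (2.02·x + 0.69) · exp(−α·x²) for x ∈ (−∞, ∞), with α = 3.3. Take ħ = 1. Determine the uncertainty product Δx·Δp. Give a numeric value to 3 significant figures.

0.610

Δx = √(⟨x²⟩−⟨x⟩²), Δp = √(⟨p²⟩−⟨p⟩²).
Expand each integrand as polynomial × e^(−2αx²) and use ∫x^(2j)·e^(−2αx²) dx = (2j−1)!!/(4α)^j · √(π/(2α)), odd powers → 0; here √(π/(2α)) = 0.68993. Differentiate with the product rule, d/dx e^(−αx²) = −2αx·e^(−αx²).
Normalization: ∫|ψ|² dx = 0.54175.
⟨x⟩ = 0.26895, ⟨x²⟩ = 0.13541 ⇒ Δx = 0.25114.
⟨p⟩ = 0.0000, ⟨p²⟩ = 5.8982 ⇒ Δp = 2.4286.
Δx·Δp = 0.60994.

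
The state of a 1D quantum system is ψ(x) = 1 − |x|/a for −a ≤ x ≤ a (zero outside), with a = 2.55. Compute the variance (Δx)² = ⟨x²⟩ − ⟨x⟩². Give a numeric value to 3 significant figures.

0.650

Compute ⟨x⟩ and ⟨x²⟩ separately, then (Δx)² = ⟨x²⟩ − ⟨x⟩².
ψ is even, so ∫ over [−a, a] = 2∫₀ᵃ with ψ = 1 − x/a there: ∫₀ᵃ (1 − x/a)² dx = a/3, ∫₀ᵃ x²(1 − x/a)² dx = a³/30, ∫₀ᵃ x⁴(1 − x/a)² dx = a⁵/105.
Normalization: ∫|ψ|² dx = 1.7000.
⟨x⟩ = 0.0000 and ⟨x²⟩ = 0.65025.
(Δx)² = 0.65025 − (0.0000)² = 0.65025.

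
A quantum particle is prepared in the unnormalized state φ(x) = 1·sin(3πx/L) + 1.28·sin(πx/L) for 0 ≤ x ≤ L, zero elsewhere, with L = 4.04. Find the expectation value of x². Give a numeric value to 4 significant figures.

5.494

⟨x²⟩ = ∫ x²·|φ|² dx / ∫|φ|² dx (integrals over the domain).
On 0 ≤ x ≤ L (j ≠ l): ∫sin²(jπx/L) dx = L/2, ∫sin(jπx/L)·sin(lπx/L) dx = 0; diagonal moments ∫x·sin²(jπx/L) dx = L²/4, ∫x²·sin²(jπx/L) dx = L³·(1/6 − 1/(4j²π²)); cross terms ∫x·sin(jπx/L)·sin(lπx/L) dx = 0 for j + l even and −4jlL²/(π²(j² − l²)²) for j + l odd, ∫x²·sin(jπx/L)·sin(lπx/L) dx = (−1)^(j+l)·4jlL³/(π²(j² − l²)²); higher powers the same way via product-to-sum and parts.
State is unnormalized: ∫|φ|² dx = 5.3296, and ∫φ*·x²·φ dx = 29.280, so ⟨x²⟩ = 29.280 / 5.3296.
⟨x²⟩ = 5.4940.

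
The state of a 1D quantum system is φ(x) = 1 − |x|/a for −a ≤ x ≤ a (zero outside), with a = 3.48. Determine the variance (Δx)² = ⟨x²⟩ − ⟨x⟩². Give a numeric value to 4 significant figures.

Compute ⟨x⟩ and ⟨x²⟩ separately, then (Δx)² = ⟨x²⟩ − ⟨x⟩².
φ is even, so ∫ over [−a, a] = 2∫₀ᵃ with φ = 1 − x/a there: ∫₀ᵃ (1 − x/a)² dx = a/3, ∫₀ᵃ x²(1 − x/a)² dx = a³/30, ∫₀ᵃ x⁴(1 − x/a)² dx = a⁵/105.
Normalization: ∫|φ|² dx = 2.3200.
⟨x⟩ = 0.0000 and ⟨x²⟩ = 1.2110.
(Δx)² = 1.2110 − (0.0000)² = 1.2110.

1.211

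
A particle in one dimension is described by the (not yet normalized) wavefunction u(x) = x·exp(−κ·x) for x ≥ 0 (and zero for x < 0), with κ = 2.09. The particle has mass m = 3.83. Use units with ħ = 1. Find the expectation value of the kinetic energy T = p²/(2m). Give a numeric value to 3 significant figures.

T = −(ħ²/2m) d²/dx², so ⟨T⟩ = −(ħ²/2m) ∫ u*·u'' dx / ∫|u|² dx; with m = 3.83.
Differentiate x·exp(−κ·x) with the product rule; every integrand then reduces to terms xʲ·e^(−2κx) on [0, ∞), with ∫₀^∞ xʲ·e^(−2κx) dx = j!/(2κ)^(j+1).
State is unnormalized: ∫|u|² dx = 0.027384, and ∫u*·(−ħ²/2m · u'') dx = 0.015616, so ⟨T⟩ = 0.015616 / 0.027384.
⟨T⟩ = 0.57025.

0.570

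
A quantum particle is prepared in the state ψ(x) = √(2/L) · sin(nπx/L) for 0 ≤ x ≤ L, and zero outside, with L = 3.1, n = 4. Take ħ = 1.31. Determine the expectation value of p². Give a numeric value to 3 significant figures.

p² ψ = −ħ² d²ψ/dx²; ⟨p²⟩ = −ħ² ∫ ψ*·ψ'' dx.
d/dx sin(nπx/L) = (nπ/L)·cos(nπx/L) and d²/dx² sin(nπx/L) = −(nπ/L)²·sin(nπx/L); on 0 ≤ x ≤ L, ∫sin²(nπx/L) dx = L/2 and ∫sin(nπx/L)·cos(nπx/L) dx = 0.
⟨p²⟩ = 28.199.

28.2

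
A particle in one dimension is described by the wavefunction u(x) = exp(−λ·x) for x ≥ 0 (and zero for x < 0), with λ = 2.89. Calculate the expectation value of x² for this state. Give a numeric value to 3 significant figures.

⟨x²⟩ = ∫ x²·|u|² dx / ∫|u|² dx (integrals over the domain).
Every integrand reduces to terms xʲ·e^(−2λx) on [0, ∞); use ∫₀^∞ xʲ·e^(−2λx) dx = j!/(2λ)^(j+1).
State is unnormalized: ∫|u|² dx = 0.17301, and ∫u*·x²·u dx = 0.010357, so ⟨x²⟩ = 0.010357 / 0.17301.
⟨x²⟩ = 0.059865.

0.0599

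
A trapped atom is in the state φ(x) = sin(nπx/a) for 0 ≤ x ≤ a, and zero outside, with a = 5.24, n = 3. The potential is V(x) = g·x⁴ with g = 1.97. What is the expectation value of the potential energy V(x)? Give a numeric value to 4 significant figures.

⟨V⟩ = ∫ V(x)·|φ|² dx / ∫|φ|² dx.
With sin²θ = (1 − cos2θ)/2 on 0 ≤ x ≤ a: ∫sin²(nπx/a) dx = a/2, ∫x·sin²(nπx/a) dx = a²/4, ∫x²·sin²(nπx/a) dx = a³·(1/6 − 1/(4n²π²)); higher powers xᵏ the same way, integrating xᵏ·cos(2nπx/a) by parts.
State is unnormalized: ∫|φ|² dx = 2.6200, and ∫φ*·V(x)·φ dx = 735.19, so ⟨V⟩ = 735.19 / 2.6200.
⟨V⟩ = 280.61.

280.6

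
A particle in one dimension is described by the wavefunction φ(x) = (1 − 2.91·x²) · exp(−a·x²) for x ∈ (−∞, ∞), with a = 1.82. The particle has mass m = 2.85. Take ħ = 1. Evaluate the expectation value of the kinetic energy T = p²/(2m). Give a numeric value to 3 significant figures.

1.37

T = −(ħ²/2m) d²/dx², so ⟨T⟩ = −(ħ²/2m) ∫ φ*·φ'' dx / ∫|φ|² dx; with m = 2.85.
Expand each integrand as polynomial × e^(−2ax²) and use ∫x^(2j)·e^(−2ax²) dx = (2j−1)!!/(4a)^j · √(π/(2a)), odd powers → 0; here √(π/(2a)) = 0.92902. Differentiate with the product rule, d/dx e^(−ax²) = −2ax·e^(−ax²).
State is unnormalized: ∫|φ|² dx = 0.63163, and ∫φ*·(−ħ²/2m · φ'') dx = 0.86555, so ⟨T⟩ = 0.86555 / 0.63163.
⟨T⟩ = 1.3703.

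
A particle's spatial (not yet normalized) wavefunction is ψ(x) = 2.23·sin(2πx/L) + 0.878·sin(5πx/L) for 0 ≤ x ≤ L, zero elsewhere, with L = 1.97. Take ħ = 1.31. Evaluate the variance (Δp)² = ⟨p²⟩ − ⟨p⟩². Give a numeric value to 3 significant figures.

Compute ⟨p⟩ and ⟨p²⟩ separately; (Δp)² = ⟨p²⟩ − ⟨p⟩².
d²/dx² sin(jπx/L) = −(jπ/L)²·sin(jπx/L); on 0 ≤ x ≤ L, ∫sin²(jπx/L) dx = L/2 and ∫sin(jπx/L)·sin(lπx/L) dx = 0 for j ≠ l, so only diagonal terms survive in ∫|ψ|² and ∫ψ·ψ″; ∫ψ·ψ′ dx = [ψ²/2] between the walls = 0.
Normalization: ∫|ψ|² dx = 5.6576.
⟨p⟩ = 0.0000 and ⟨p²⟩ = 29.757.
(Δp)² = 29.757 − (0.0000)² = 29.757.

29.8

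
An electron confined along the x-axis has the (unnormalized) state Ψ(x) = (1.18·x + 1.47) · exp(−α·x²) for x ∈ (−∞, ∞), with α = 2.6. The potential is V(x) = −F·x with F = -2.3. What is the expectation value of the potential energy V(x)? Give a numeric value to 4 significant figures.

0.3343

⟨V⟩ = ∫ V(x)·|Ψ|² dx / ∫|Ψ|² dx.
Expand each integrand as polynomial × e^(−2αx²) and use ∫x^(2j)·e^(−2αx²) dx = (2j−1)!!/(4α)^j · √(π/(2α)), odd powers → 0; here √(π/(2α)) = 0.77727.
State is unnormalized: ∫|Ψ|² dx = 1.7837, and ∫Ψ*·V(x)·Ψ dx = 0.59634, so ⟨V⟩ = 0.59634 / 1.7837.
⟨V⟩ = 0.33434.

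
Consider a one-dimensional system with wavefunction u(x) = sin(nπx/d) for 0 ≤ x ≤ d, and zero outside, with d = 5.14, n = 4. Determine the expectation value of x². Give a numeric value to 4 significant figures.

⟨x²⟩ = ∫ x²·|u|² dx / ∫|u|² dx (integrals over the domain).
With sin²θ = (1 − cos2θ)/2 on 0 ≤ x ≤ d: ∫sin²(nπx/d) dx = d/2, ∫x·sin²(nπx/d) dx = d²/4, ∫x²·sin²(nπx/d) dx = d³·(1/6 − 1/(4n²π²)); higher powers xᵏ the same way, integrating xᵏ·cos(2nπx/d) by parts.
State is unnormalized: ∫|u|² dx = 2.5700, and ∫u*·x²·u dx = 22.418, so ⟨x²⟩ = 22.418 / 2.5700.
⟨x²⟩ = 8.7229.

8.723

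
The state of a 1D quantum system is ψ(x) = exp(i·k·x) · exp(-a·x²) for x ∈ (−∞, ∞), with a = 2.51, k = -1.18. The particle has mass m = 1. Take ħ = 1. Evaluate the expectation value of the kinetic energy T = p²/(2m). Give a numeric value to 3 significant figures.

1.95

T = −(ħ²/2m) d²/dx², so ⟨T⟩ = −(ħ²/2m) ∫ ψ*·ψ'' dx / ∫|ψ|² dx; with m = 1.
Gaussian moments: ∫x^(2j)·e^(−2ax²) dx = (2j−1)!!/(4a)^j · √(π/(2a)), odd powers integrate to 0; here √(π/(2a)) = 0.79108. Derivatives: ψ′ = (ik − 2ax)·ψ, ψ″ = ((ik − 2ax)² − 2a)·ψ; the odd-in-x pieces drop out.
State is unnormalized: ∫|ψ|² dx = 0.79108, and ∫ψ*·(−ħ²/2m · ψ'') dx = 1.5436, so ⟨T⟩ = 1.5436 / 0.79108.
⟨T⟩ = 1.9512.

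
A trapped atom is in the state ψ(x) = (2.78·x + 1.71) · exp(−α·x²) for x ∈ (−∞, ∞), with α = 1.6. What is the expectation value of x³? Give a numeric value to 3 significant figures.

⟨x³⟩ = ∫ x³·|ψ|² dx / ∫|ψ|² dx (integrals over the domain).
Expand each integrand as polynomial × e^(−2αx²) and use ∫x^(2j)·e^(−2αx²) dx = (2j−1)!!/(4α)^j · √(π/(2α)), odd powers → 0; here √(π/(2α)) = 0.99083.
State is unnormalized: ∫|ψ|² dx = 4.0938, and ∫ψ*·x³·ψ dx = 0.68997, so ⟨x³⟩ = 0.68997 / 4.0938.
⟨x³⟩ = 0.16854.

0.169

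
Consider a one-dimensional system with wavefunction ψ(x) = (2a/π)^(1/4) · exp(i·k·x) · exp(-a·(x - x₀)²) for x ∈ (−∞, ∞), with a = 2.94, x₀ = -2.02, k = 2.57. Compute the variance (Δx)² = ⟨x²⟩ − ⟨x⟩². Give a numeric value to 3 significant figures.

Compute ⟨x⟩ and ⟨x²⟩ separately, then (Δx)² = ⟨x²⟩ − ⟨x⟩².
Gaussian moments (u = x − x₀): ∫u^(2j)·e^(−2au²) du = (2j−1)!!/(4a)^j · √(π/(2a)), odd powers integrate to 0; here √(π/(2a)) = 0.73095.
⟨x⟩ = -2.0200 and ⟨x²⟩ = 4.1654.
(Δx)² = 4.1654 − (-2.0200)² = 0.085034.

0.0850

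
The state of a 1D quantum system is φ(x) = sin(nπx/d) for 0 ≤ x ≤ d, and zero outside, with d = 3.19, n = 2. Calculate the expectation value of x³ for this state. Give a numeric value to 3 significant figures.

7.50

⟨x³⟩ = ∫ x³·|φ|² dx / ∫|φ|² dx (integrals over the domain).
With sin²θ = (1 − cos2θ)/2 on 0 ≤ x ≤ d: ∫sin²(nπx/d) dx = d/2, ∫x·sin²(nπx/d) dx = d²/4, ∫x²·sin²(nπx/d) dx = d³·(1/6 − 1/(4n²π²)); higher powers xᵏ the same way, integrating xᵏ·cos(2nπx/d) by parts.
State is unnormalized: ∫|φ|² dx = 1.5950, and ∫φ*·x³·φ dx = 11.960, so ⟨x³⟩ = 11.960 / 1.5950.
⟨x³⟩ = 7.4987.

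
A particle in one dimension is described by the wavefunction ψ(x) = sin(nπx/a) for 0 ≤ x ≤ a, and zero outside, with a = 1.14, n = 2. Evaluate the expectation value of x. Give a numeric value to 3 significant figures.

⟨x⟩ = ∫ x·|ψ|² dx / ∫|ψ|² dx (integrals over the domain).
With sin²θ = (1 − cos2θ)/2 on 0 ≤ x ≤ a: ∫sin²(nπx/a) dx = a/2, ∫x·sin²(nπx/a) dx = a²/4, ∫x²·sin²(nπx/a) dx = a³·(1/6 − 1/(4n²π²)); higher powers xᵏ the same way, integrating xᵏ·cos(2nπx/a) by parts.
State is unnormalized: ∫|ψ|² dx = 0.57000, and ∫ψ*·x·ψ dx = 0.32490, so ⟨x⟩ = 0.32490 / 0.57000.
⟨x⟩ = 0.57000.

0.570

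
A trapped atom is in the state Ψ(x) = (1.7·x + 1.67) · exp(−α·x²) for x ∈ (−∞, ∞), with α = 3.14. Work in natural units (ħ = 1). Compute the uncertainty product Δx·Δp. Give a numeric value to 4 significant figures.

0.5009

Δx = √(⟨x²⟩−⟨x⟩²), Δp = √(⟨p²⟩−⟨p⟩²).
Expand each integrand as polynomial × e^(−2αx²) and use ∫x^(2j)·e^(−2αx²) dx = (2j−1)!!/(4α)^j · √(π/(2α)), odd powers → 0; here √(π/(2α)) = 0.70729. Differentiate with the product rule, d/dx e^(−αx²) = −2αx·e^(−αx²).
Normalization: ∫|Ψ|² dx = 2.1353.
⟨x⟩ = 0.14974, ⟨x²⟩ = 0.091754 ⇒ Δx = 0.26331.
⟨p⟩ = 0.0000, ⟨p²⟩ = 3.6186 ⇒ Δp = 1.9023.
Δx·Δp = 0.50088.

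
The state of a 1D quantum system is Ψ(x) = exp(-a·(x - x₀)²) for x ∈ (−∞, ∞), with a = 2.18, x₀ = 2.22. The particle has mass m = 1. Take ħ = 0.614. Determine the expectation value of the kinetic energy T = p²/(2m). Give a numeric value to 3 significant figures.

T = −(ħ²/2m) d²/dx², so ⟨T⟩ = −(ħ²/2m) ∫ Ψ*·Ψ'' dx / ∫|Ψ|² dx; with m = 1.
Gaussian moments (u = x − x₀): ∫u^(2j)·e^(−2au²) du = (2j−1)!!/(4a)^j · √(π/(2a)), odd powers integrate to 0; here √(π/(2a)) = 0.84885. Derivatives: d/dx e^(−au²) = −2au·e^(−au²), d²/dx² e^(−au²) = (4a²u² − 2a)·e^(−au²).
State is unnormalized: ∫|Ψ|² dx = 0.84885, and ∫Ψ*·(−ħ²/2m · Ψ'') dx = 0.34881, so ⟨T⟩ = 0.34881 / 0.84885.
⟨T⟩ = 0.41093.

0.411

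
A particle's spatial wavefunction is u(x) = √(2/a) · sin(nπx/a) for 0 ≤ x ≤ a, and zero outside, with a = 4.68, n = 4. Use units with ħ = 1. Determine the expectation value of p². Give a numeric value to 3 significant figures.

7.21

p² u = −ħ² d²u/dx²; ⟨p²⟩ = −ħ² ∫ u*·u'' dx.
d/dx sin(nπx/a) = (nπ/a)·cos(nπx/a) and d²/dx² sin(nπx/a) = −(nπ/a)²·sin(nπx/a); on 0 ≤ x ≤ a, ∫sin²(nπx/a) dx = a/2 and ∫sin(nπx/a)·cos(nπx/a) dx = 0.
⟨p²⟩ = 7.2099.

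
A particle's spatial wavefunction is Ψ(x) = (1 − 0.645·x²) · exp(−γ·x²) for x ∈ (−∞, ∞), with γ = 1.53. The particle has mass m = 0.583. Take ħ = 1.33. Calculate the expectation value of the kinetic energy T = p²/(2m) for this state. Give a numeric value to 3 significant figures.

3.64

T = −(ħ²/2m) d²/dx², so ⟨T⟩ = −(ħ²/2m) ∫ Ψ*·Ψ'' dx / ∫|Ψ|² dx; with m = 0.583.
Expand each integrand as polynomial × e^(−2γx²) and use ∫x^(2j)·e^(−2γx²) dx = (2j−1)!!/(4γ)^j · √(π/(2γ)), odd powers → 0; here √(π/(2γ)) = 1.0132. Differentiate with the product rule, d/dx e^(−γx²) = −2γx·e^(−γx²).
State is unnormalized: ∫|Ψ|² dx = 0.83343, and ∫Ψ*·(−ħ²/2m · Ψ'') dx = 3.0305, so ⟨T⟩ = 3.0305 / 0.83343.
⟨T⟩ = 3.6361.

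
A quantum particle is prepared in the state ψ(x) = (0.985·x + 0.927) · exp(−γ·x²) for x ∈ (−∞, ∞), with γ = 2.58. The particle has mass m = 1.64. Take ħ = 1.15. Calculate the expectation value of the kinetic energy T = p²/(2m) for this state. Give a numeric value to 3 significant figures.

1.25

T = −(ħ²/2m) d²/dx², so ⟨T⟩ = −(ħ²/2m) ∫ ψ*·ψ'' dx / ∫|ψ|² dx; with m = 1.64.
Expand each integrand as polynomial × e^(−2γx²) and use ∫x^(2j)·e^(−2γx²) dx = (2j−1)!!/(4γ)^j · √(π/(2γ)), odd powers → 0; here √(π/(2γ)) = 0.78028. Differentiate with the product rule, d/dx e^(−γx²) = −2γx·e^(−γx²).
State is unnormalized: ∫|ψ|² dx = 0.74387, and ∫ψ*·(−ħ²/2m · ψ'') dx = 0.92644, so ⟨T⟩ = 0.92644 / 0.74387.
⟨T⟩ = 1.2454.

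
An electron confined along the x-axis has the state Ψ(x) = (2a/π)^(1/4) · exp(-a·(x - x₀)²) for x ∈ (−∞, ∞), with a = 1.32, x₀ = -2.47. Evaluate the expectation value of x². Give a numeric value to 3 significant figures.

6.29

⟨x²⟩ = ∫ x²·|Ψ|² dx (integrals over the domain).
Gaussian moments (u = x − x₀): ∫u^(2j)·e^(−2au²) du = (2j−1)!!/(4a)^j · √(π/(2a)), odd powers integrate to 0; here √(π/(2a)) = 1.0909.
⟨x²⟩ = 6.2903.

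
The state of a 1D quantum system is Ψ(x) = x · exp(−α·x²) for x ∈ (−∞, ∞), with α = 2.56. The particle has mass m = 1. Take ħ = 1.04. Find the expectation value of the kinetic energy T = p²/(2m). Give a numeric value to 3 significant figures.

4.15

T = −(ħ²/2m) d²/dx², so ⟨T⟩ = −(ħ²/2m) ∫ Ψ*·Ψ'' dx / ∫|Ψ|² dx; with m = 1.
Expand each integrand as polynomial × e^(−2αx²) and use ∫x^(2j)·e^(−2αx²) dx = (2j−1)!!/(4α)^j · √(π/(2α)), odd powers → 0; here √(π/(2α)) = 0.78332. Differentiate with the product rule, d/dx e^(−αx²) = −2αx·e^(−αx²).
State is unnormalized: ∫|Ψ|² dx = 0.076496, and ∫Ψ*·(−ħ²/2m · Ψ'') dx = 0.31772, so ⟨T⟩ = 0.31772 / 0.076496.
⟨T⟩ = 4.1533.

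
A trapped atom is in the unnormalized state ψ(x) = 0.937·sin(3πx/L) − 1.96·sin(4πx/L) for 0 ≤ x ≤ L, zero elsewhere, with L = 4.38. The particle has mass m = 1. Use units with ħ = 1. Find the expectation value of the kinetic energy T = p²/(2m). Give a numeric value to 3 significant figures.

T = −(ħ²/2m) d²/dx², so ⟨T⟩ = −(ħ²/2m) ∫ ψ*·ψ'' dx / ∫|ψ|² dx; with m = 1.
d²/dx² sin(jπx/L) = −(jπ/L)²·sin(jπx/L); on 0 ≤ x ≤ L, ∫sin²(jπx/L) dx = L/2 and ∫sin(jπx/L)·sin(lπx/L) dx = 0 for j ≠ l, so only diagonal terms survive in ∫|ψ|² and ∫ψ·ψ″; ∫ψ·ψ′ dx = [ψ²/2] between the walls = 0.
State is unnormalized: ∫|ψ|² dx = 10.336, and ∫ψ*·(−ħ²/2m · ψ'') dx = 39.077, so ⟨T⟩ = 39.077 / 10.336.
⟨T⟩ = 3.7807.

3.78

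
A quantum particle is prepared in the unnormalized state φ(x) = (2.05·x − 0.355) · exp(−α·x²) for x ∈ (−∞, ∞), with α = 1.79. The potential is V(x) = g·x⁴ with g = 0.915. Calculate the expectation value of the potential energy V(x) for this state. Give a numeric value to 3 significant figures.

0.230

⟨V⟩ = ∫ V(x)·|φ|² dx / ∫|φ|² dx.
Expand each integrand as polynomial × e^(−2αx²) and use ∫x^(2j)·e^(−2αx²) dx = (2j−1)!!/(4α)^j · √(π/(2α)), odd powers → 0; here √(π/(2α)) = 0.93677.
State is unnormalized: ∫|φ|² dx = 0.66789, and ∫φ*·V(x)·φ dx = 0.15352, so ⟨V⟩ = 0.15352 / 0.66789.
⟨V⟩ = 0.22986.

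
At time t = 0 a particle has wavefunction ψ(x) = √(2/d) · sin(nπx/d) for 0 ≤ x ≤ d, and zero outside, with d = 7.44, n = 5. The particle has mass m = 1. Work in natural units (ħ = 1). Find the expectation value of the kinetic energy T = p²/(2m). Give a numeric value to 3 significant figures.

2.23

T = −(ħ²/2m) d²/dx², so ⟨T⟩ = −(ħ²/2m) ∫ ψ*·ψ'' dx; with m = 1.
d/dx sin(nπx/d) = (nπ/d)·cos(nπx/d) and d²/dx² sin(nπx/d) = −(nπ/d)²·sin(nπx/d); on 0 ≤ x ≤ d, ∫sin²(nπx/d) dx = d/2 and ∫sin(nπx/d)·cos(nπx/d) dx = 0.
⟨T⟩ = 2.2288.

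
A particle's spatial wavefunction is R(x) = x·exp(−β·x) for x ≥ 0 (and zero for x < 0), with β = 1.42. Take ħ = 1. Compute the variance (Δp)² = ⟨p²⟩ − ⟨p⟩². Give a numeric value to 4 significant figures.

2.016

Compute ⟨p⟩ and ⟨p²⟩ separately; (Δp)² = ⟨p²⟩ − ⟨p⟩².
Differentiate x·exp(−β·x) with the product rule; every integrand then reduces to terms xʲ·e^(−2βx) on [0, ∞), with ∫₀^∞ xʲ·e^(−2βx) dx = j!/(2β)^(j+1).
Normalization: ∫|R|² dx = 0.087312.
⟨p⟩ = 0.0000 and ⟨p²⟩ = 2.0164.
(Δp)² = 2.0164 − (0.0000)² = 2.0164.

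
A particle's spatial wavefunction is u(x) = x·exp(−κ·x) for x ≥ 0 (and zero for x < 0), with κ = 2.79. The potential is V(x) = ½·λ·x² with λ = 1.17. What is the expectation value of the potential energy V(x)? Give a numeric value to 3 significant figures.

⟨V⟩ = ∫ V(x)·|u|² dx / ∫|u|² dx.
Every integrand reduces to terms xʲ·e^(−2κx) on [0, ∞); use ∫₀^∞ xʲ·e^(−2κx) dx = j!/(2κ)^(j+1).
State is unnormalized: ∫|u|² dx = 0.011511, and ∫u*·V(x)·u dx = 0.0025954, so ⟨V⟩ = 0.0025954 / 0.011511.
⟨V⟩ = 0.22546.

0.225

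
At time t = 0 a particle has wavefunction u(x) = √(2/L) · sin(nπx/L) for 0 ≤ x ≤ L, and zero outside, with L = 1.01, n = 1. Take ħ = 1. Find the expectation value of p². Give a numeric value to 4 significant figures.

p² u = −ħ² d²u/dx²; ⟨p²⟩ = −ħ² ∫ u*·u'' dx.
d/dx sin(nπx/L) = (nπ/L)·cos(nπx/L) and d²/dx² sin(nπx/L) = −(nπ/L)²·sin(nπx/L); on 0 ≤ x ≤ L, ∫sin²(nπx/L) dx = L/2 and ∫sin(nπx/L)·cos(nπx/L) dx = 0.
⟨p²⟩ = 9.6751.

9.675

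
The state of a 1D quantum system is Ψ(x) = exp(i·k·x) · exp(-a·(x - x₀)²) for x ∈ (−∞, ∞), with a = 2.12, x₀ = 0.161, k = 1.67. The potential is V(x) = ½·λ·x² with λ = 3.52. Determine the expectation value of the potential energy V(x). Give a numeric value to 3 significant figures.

⟨V⟩ = ∫ V(x)·|Ψ|² dx / ∫|Ψ|² dx.
Gaussian moments (u = x − x₀): ∫u^(2j)·e^(−2au²) du = (2j−1)!!/(4a)^j · √(π/(2a)), odd powers integrate to 0; here √(π/(2a)) = 0.86078.
State is unnormalized: ∫|Ψ|² dx = 0.86078, and ∫Ψ*·V(x)·Ψ dx = 0.21792, so ⟨V⟩ = 0.21792 / 0.86078.
⟨V⟩ = 0.25317.

0.253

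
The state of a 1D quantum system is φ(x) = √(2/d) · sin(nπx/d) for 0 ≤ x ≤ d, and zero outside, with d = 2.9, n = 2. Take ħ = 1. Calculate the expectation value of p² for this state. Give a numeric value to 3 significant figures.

4.69

p² φ = −ħ² d²φ/dx²; ⟨p²⟩ = −ħ² ∫ φ*·φ'' dx.
d/dx sin(nπx/d) = (nπ/d)·cos(nπx/d) and d²/dx² sin(nπx/d) = −(nπ/d)²·sin(nπx/d); on 0 ≤ x ≤ d, ∫sin²(nπx/d) dx = d/2 and ∫sin(nπx/d)·cos(nπx/d) dx = 0.
⟨p²⟩ = 4.6942.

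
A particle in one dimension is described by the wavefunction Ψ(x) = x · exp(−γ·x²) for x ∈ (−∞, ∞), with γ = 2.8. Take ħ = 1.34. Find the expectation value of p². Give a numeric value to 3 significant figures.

p² Ψ = −ħ² d²Ψ/dx²; ⟨p²⟩ = −ħ² ∫ Ψ*·Ψ'' dx / ∫|Ψ|² dx.
Expand each integrand as polynomial × e^(−2γx²) and use ∫x^(2j)·e^(−2γx²) dx = (2j−1)!!/(4γ)^j · √(π/(2γ)), odd powers → 0; here √(π/(2γ)) = 0.74900. Differentiate with the product rule, d/dx e^(−γx²) = −2γx·e^(−γx²).
State is unnormalized: ∫|Ψ|² dx = 0.066875, and ∫Ψ*·(−ħ² Ψ'') dx = 1.0087, so ⟨p²⟩ = 1.0087 / 0.066875.
⟨p²⟩ = 15.083.

15.1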